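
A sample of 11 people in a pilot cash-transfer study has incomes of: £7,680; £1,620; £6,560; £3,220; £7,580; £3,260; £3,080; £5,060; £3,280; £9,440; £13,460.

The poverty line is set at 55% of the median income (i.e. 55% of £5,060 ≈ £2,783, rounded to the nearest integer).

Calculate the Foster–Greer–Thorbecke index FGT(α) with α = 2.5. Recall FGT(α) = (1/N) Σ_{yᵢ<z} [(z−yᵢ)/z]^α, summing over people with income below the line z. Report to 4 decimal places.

0.0103

Below z: £1,620 (q = 1 of N = 11).
Shortfall ratios: (2783−1620)/2783 = 0.4179.
Raised to α = 2.5: 0.11289.
Sum = 0.112893; FGT(2.5) = 0.112893 / 11 = 0.0103.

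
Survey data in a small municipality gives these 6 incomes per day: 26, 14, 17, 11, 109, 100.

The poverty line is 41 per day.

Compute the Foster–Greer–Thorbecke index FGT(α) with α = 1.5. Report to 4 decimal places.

Poor units: 11, 14, 17, 26 (q = 4 of N = 6).
Gap ratios (z−y)/z: (41−11)/41 = 0.7317; (41−14)/41 = 0.6585; (41−17)/41 = 0.5854; (41−26)/41 = 0.3659.
Raised to α = 1.5: 0.62590; 0.53440; 0.44786; 0.22129.
Sum = 1.829454; FGT(1.5) = 1.829454 / 6 = 0.3049.

0.3049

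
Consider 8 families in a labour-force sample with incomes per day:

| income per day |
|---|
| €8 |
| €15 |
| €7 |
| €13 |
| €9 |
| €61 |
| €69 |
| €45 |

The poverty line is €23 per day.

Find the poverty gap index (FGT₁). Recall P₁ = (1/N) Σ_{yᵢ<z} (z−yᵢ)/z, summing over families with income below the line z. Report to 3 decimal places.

0.342

Below the line: €7, €8, €9, €13, €15 (q = 5 of N = 8).
Normalized shortfalls: (23−7)/23 = 0.6957; (23−8)/23 = 0.6522; (23−9)/23 = 0.6087; (23−13)/23 = 0.4348; (23−15)/23 = 0.3478.
Sum of shortfalls = 2.739130; P₁ averages over all N: 2.739130 / 8 = 0.342.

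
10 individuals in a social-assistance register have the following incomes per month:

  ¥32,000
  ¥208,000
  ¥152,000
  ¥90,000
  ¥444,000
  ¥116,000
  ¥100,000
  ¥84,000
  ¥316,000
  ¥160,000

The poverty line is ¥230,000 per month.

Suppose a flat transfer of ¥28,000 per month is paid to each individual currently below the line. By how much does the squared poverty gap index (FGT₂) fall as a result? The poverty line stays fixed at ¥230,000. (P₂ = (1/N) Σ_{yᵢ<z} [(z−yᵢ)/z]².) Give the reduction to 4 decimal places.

Before: below the line — ¥32,000, ¥84,000, ¥90,000, ¥100,000, ¥116,000, ¥152,000, ¥160,000, ¥208,000; squared poverty gap index (FGT₂) = 0.229648.
After the ¥28,000 transfer: below the line — ¥60,000, ¥112,000, ¥118,000, ¥128,000, ¥144,000, ¥180,000, ¥188,000; squared poverty gap index (FGT₂) = 0.146374.
Reduction = 0.229648 − 0.146374 = 0.0833.

0.0833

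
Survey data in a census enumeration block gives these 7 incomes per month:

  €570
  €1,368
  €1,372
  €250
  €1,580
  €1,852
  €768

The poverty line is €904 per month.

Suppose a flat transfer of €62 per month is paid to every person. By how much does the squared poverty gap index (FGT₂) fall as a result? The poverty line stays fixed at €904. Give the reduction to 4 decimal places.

Before: below the line — €250, €570, €768; squared poverty gap index (FGT₂) = 0.097503.
After the €62 transfer: below the line — €312, €632, €830; squared poverty gap index (FGT₂) = 0.075155.
Reduction = 0.097503 − 0.075155 = 0.0223.

0.0223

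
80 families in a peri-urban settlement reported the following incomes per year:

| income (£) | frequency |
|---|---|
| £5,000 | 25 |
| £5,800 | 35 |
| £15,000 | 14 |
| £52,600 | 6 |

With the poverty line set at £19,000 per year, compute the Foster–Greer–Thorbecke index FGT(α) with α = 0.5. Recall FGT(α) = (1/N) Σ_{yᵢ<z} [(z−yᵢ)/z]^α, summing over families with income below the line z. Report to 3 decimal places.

0.713

Below z: 25×£5,000, 35×£5,800, 14×£15,000 (q = 74 of N = 80).
Shortfall ratios: (19000−5000)/19000 = 0.7368 (×25); (19000−5800)/19000 = 0.6947 (×35); (19000−15000)/19000 = 0.2105 (×14).
Raised to α = 0.5: 0.85840 (×25); 0.83351 (×35); 0.45883 (×14).
Sum = 57.056324; FGT(0.5) = 57.056324 / 80 = 0.713.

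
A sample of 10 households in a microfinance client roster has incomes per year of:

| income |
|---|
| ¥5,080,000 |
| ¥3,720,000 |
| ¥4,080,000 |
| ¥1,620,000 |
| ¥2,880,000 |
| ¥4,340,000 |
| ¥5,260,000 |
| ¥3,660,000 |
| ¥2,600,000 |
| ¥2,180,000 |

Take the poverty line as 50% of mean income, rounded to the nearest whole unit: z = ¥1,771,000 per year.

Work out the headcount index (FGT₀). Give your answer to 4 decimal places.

0.1000

1 of the 10 households have income below ¥1,771,000.
H = 1/10 = 0.1000.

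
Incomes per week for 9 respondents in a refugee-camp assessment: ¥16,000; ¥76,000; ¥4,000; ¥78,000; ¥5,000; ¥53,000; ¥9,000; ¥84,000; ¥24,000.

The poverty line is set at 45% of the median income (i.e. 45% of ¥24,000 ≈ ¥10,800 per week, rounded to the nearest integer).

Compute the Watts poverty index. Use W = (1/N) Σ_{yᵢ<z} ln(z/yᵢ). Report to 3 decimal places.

Below z: ¥4,000, ¥5,000, ¥9,000 (q = 3 of N = 9).
Log gaps: ln(10800/4000) = 0.9933; ln(10800/5000) = 0.7701; ln(10800/9000) = 0.1823.
W = 1.945682 / 9 = 0.216.

0.216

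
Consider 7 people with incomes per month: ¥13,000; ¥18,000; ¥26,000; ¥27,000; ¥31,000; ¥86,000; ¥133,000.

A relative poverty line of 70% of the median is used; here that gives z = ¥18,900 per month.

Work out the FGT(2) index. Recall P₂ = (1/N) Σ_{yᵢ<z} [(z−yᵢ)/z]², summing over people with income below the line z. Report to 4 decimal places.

0.0142

Poor units: ¥13,000, ¥18,000 (q = 2 of N = 7).
Gap ratios (z−y)/z: (18900−13000)/18900 = 0.3122; (18900−18000)/18900 = 0.0476.
Squared: 0.0974; 0.0023.
Sum = 0.099717; P₂ = 0.099717 / 7 = 0.0142.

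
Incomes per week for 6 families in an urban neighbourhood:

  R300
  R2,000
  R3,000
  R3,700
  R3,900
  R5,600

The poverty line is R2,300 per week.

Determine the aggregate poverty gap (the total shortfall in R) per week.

R2,300

Poor units: R300, R2,000 (q = 2 of N = 6).
Individual gaps: 2300−300 = 2000; 2300−2000 = 300.
Aggregate gap = R2,300.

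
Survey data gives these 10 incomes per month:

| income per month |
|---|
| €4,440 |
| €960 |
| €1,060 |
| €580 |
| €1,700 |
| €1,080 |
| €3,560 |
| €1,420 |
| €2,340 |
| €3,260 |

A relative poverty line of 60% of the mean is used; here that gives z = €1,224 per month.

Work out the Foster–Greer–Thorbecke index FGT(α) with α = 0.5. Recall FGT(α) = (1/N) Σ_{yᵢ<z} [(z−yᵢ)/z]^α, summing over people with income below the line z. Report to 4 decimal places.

0.1899

Poor units: €580, €960, €1,060, €1,080 (q = 4 of N = 10).
Normalized shortfalls: (1224−580)/1224 = 0.5261; (1224−960)/1224 = 0.2157; (1224−1060)/1224 = 0.1340; (1224−1080)/1224 = 0.1176.
Raised to α = 0.5: 0.72536; 0.46442; 0.36604; 0.34300.
Sum = 1.898817; FGT(0.5) = 1.898817 / 10 = 0.1899.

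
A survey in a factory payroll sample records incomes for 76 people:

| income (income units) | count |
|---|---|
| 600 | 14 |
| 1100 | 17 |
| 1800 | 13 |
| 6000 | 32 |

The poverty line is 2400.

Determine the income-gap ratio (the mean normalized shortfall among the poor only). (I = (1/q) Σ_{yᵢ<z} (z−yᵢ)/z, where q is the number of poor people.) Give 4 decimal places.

Incomes under z: 14×600, 17×1100, 13×1800 (q = 44 of N = 76).
Relative gaps: 0.7500 (×14), 0.5417 (×17), 0.2500 (×13); sum = 22.958333.
The income-gap ratio divides by q (the poor only): 22.958333 / 44 = 0.5218.

0.5218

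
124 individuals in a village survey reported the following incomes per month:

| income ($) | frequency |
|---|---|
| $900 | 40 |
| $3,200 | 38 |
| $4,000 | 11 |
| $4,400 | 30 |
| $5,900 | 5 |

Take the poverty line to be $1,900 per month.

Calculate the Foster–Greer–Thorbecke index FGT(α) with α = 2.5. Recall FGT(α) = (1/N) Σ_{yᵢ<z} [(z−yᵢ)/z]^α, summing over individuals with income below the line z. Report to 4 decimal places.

Poor units: 40×$900 (q = 40 of N = 124).
Normalized shortfalls: (1900−900)/1900 = 0.5263 (×40).
Raised to α = 2.5: 0.20096 (×40).
Sum = 8.038518; FGT(2.5) = 8.038518 / 124 = 0.0648.

0.0648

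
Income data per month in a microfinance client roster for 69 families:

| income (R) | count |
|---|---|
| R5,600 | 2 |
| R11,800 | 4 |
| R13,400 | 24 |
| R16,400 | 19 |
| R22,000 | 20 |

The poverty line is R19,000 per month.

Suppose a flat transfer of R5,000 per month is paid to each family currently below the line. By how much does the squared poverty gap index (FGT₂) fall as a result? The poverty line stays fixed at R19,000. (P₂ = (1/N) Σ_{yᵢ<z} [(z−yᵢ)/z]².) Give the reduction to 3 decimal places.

Before: below the line — 2×R5,600, 4×R11,800, 24×R13,400, 19×R16,400; squared poverty gap index (FGT₂) = 0.05811.
After the R5,000 transfer: below the line — 2×R10,600, 4×R16,800, 24×R18,400; squared poverty gap index (FGT₂) = 0.00679.
Reduction = 0.05811 − 0.00679 = 0.051.

0.051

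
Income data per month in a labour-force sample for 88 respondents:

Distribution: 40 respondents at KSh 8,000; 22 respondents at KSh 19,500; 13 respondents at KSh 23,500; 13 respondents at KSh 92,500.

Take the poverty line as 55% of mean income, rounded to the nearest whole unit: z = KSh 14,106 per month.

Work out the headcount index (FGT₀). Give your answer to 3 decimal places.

40 of the 88 respondents have income below KSh 14,106.
H = 40/88 = 0.455.

0.455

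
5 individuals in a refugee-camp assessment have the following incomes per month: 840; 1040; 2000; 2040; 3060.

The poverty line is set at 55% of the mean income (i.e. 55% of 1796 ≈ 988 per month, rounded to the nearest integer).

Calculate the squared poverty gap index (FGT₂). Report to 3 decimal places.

Poor units: 840 (q = 1 of N = 5).
Shortfall ratios: (988−840)/988 = 0.1498.
Squared: 0.0224.
Sum = 0.022439; P₂ = 0.022439 / 5 = 0.004.

0.004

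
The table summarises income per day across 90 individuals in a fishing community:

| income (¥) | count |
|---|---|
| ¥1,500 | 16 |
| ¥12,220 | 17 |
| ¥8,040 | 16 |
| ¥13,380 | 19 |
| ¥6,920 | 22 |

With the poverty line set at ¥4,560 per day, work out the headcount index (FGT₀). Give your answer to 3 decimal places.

0.178

16 of the 90 individuals have income below ¥4,560.
H = 16/90 = 0.178.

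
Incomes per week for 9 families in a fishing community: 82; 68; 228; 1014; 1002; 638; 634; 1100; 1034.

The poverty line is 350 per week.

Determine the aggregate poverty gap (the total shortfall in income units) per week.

672

Incomes under z: 68, 82, 228 (q = 3 of N = 9).
Individual gaps: 350−68 = 282; 350−82 = 268; 350−228 = 122.
Aggregate gap = 672.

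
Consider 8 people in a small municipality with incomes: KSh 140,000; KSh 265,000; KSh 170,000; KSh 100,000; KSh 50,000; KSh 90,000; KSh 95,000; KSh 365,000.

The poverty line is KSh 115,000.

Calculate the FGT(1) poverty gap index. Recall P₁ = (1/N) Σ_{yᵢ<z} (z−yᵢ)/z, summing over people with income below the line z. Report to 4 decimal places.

0.1359

Below the line: KSh 50,000, KSh 90,000, KSh 95,000, KSh 100,000 (q = 4 of N = 8).
Normalized shortfalls: (115000−50000)/115000 = 0.5652; (115000−90000)/115000 = 0.2174; (115000−95000)/115000 = 0.1739; (115000−100000)/115000 = 0.1304.
Σ = 1.086957. Dividing by the full population N = 8 gives P₁ = 0.1359.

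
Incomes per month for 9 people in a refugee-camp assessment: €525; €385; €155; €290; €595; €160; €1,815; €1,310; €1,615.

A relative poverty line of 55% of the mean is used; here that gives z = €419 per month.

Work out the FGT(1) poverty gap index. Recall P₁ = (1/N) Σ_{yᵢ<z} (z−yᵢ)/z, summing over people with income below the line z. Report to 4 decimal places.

0.1819

Below the line: €155, €160, €290, €385 (q = 4 of N = 9).
Shortfall ratios: (419−155)/419 = 0.6301; (419−160)/419 = 0.6181; (419−290)/419 = 0.3079; (419−385)/419 = 0.0811.
Σ = 1.637232. Dividing by the full population N = 9 gives P₁ = 0.1819.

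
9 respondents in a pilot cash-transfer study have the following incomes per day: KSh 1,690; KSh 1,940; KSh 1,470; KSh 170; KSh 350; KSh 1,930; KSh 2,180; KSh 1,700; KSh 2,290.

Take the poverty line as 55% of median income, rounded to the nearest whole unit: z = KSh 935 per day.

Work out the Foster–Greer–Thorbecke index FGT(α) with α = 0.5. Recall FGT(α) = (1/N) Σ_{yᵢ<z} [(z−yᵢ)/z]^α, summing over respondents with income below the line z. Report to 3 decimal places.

0.188

Below z: KSh 170, KSh 350 (q = 2 of N = 9).
Normalized shortfalls: (935−170)/935 = 0.8182; (935−350)/935 = 0.6257.
Raised to α = 0.5: 0.90453; 0.79099.
Sum = 1.695526; FGT(0.5) = 1.695526 / 9 = 0.188.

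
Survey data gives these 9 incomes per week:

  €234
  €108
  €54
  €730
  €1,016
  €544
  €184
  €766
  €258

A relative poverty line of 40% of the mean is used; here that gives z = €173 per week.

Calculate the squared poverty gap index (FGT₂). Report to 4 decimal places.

Poor units: €54, €108 (q = 2 of N = 9).
Gap ratios (z−y)/z: (173−54)/173 = 0.6879; (173−108)/173 = 0.3757.
Squared: 0.4732; 0.1412.
Sum = 0.614321; P₂ = 0.614321 / 9 = 0.0683.

0.0683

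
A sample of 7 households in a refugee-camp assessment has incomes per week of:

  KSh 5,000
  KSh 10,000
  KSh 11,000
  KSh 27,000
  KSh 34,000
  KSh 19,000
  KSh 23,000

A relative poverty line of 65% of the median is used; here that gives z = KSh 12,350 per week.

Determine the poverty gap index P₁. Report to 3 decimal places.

Below z: KSh 5,000, KSh 10,000, KSh 11,000 (q = 3 of N = 7).
Relative gaps: (12350−5000)/12350 = 0.5951; (12350−10000)/12350 = 0.1903; (12350−11000)/12350 = 0.1093.
Σ = 0.894737. Dividing by the full population N = 7 gives P₁ = 0.128.

0.128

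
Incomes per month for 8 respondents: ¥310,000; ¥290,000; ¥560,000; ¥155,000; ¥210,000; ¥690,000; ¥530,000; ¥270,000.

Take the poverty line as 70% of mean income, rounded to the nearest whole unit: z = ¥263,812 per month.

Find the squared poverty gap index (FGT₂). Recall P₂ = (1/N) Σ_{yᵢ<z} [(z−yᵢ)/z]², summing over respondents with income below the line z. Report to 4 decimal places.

Below z: ¥155,000, ¥210,000 (q = 2 of N = 8).
Relative gaps: (263812−155000)/263812 = 0.4125; (263812−210000)/263812 = 0.2040.
Squared: 0.1701; 0.0416.
Sum = 0.211731; P₂ = 0.211731 / 8 = 0.0265.

0.0265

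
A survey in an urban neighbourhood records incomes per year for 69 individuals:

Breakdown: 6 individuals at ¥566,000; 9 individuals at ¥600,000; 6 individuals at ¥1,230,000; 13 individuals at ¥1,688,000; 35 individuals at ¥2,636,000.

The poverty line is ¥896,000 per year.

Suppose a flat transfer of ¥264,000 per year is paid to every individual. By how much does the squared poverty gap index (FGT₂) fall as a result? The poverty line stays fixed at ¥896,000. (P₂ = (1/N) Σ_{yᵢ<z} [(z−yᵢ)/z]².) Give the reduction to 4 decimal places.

Before: below the line — 6×¥566,000, 9×¥600,000; squared poverty gap index (FGT₂) = 0.026031.
After the ¥264,000 transfer: below the line — 6×¥830,000, 9×¥864,000; squared poverty gap index (FGT₂) = 0.000638.
Reduction = 0.026031 − 0.000638 = 0.0254.

0.0254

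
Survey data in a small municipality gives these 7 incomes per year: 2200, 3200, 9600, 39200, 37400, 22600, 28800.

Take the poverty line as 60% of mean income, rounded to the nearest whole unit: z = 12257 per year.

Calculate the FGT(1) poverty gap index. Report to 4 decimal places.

0.2537

Below the line: 2200, 3200, 9600 (q = 3 of N = 7).
Normalized shortfalls: (12257−2200)/12257 = 0.8205; (12257−3200)/12257 = 0.7389; (12257−9600)/12257 = 0.2168.
Sum of shortfalls = 1.776210; P₁ averages over all N: 1.776210 / 7 = 0.2537.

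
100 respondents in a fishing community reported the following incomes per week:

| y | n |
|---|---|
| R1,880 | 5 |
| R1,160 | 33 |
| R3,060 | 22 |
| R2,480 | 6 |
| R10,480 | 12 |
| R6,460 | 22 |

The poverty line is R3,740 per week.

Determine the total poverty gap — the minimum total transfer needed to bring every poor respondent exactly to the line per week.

Incomes under z: 33×R1,160, 5×R1,880, 6×R2,480, 22×R3,060 (q = 66 of N = 100).
Individual gaps: 33×(3740−1160) = 85140; 5×(3740−1880) = 9300; 6×(3740−2480) = 7560; 22×(3740−3060) = 14960.
Aggregate gap = R116,960.

R116,960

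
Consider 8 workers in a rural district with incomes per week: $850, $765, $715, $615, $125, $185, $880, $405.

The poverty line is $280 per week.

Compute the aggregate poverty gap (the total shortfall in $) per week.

$250

Poor units: $125, $185 (q = 2 of N = 8).
Individual gaps: 280−125 = 155; 280−185 = 95.
Aggregate gap = $250.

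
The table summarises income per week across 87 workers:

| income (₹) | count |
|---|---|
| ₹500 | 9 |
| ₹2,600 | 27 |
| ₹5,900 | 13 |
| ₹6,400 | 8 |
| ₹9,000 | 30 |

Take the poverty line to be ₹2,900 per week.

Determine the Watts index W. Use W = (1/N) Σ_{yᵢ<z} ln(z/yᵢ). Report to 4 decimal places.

0.2157

Poor units: 9×₹500, 27×₹2,600 (q = 36 of N = 87).
ln(z/y) terms: ln(2900/500) = 1.7579 (×9); ln(2900/2600) = 0.1092 (×27).
W = 18.769102 / 87 = 0.2157.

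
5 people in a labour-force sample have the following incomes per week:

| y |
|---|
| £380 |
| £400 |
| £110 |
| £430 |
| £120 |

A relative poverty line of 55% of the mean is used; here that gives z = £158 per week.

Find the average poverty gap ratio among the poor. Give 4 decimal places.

0.2722

Incomes under z: £110, £120 (q = 2 of N = 5).
Shortfall ratios (z−y)/z: 0.3038, 0.2405; sum = 0.544304.
I averages over the q = 2 poor units only: 0.544304 / 2 = 0.2722.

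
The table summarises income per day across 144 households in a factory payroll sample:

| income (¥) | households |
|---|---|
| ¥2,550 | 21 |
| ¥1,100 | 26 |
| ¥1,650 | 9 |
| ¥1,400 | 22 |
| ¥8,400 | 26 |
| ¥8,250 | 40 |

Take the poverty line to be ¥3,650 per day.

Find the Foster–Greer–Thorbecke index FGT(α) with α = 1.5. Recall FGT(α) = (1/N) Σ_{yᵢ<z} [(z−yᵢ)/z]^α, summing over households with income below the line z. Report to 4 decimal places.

0.2289

Below the line: 26×¥1,100, 22×¥1,400, 9×¥1,650, 21×¥2,550 (q = 78 of N = 144).
Shortfall ratios: (3650−1100)/3650 = 0.6986 (×26); (3650−1400)/3650 = 0.6164 (×22); (3650−1650)/3650 = 0.5479 (×9); (3650−2550)/3650 = 0.3014 (×21).
Raised to α = 1.5: 0.58394 (×26); 0.48399 (×22); 0.40561 (×9); 0.16544 (×21).
Sum = 32.955048; FGT(1.5) = 32.955048 / 144 = 0.2289.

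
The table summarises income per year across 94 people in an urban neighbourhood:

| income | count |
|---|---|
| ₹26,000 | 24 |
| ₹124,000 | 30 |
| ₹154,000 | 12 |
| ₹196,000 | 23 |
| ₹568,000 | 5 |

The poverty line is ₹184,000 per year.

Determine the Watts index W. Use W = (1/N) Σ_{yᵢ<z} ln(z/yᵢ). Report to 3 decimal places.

Incomes under z: 24×₹26,000, 30×₹124,000, 12×₹154,000 (q = 66 of N = 94).
Log shortfalls: ln(184000/26000) = 1.9568 (×24); ln(184000/124000) = 0.3947 (×30); ln(184000/154000) = 0.1780 (×12).
W = 60.939565 / 94 = 0.648.

0.648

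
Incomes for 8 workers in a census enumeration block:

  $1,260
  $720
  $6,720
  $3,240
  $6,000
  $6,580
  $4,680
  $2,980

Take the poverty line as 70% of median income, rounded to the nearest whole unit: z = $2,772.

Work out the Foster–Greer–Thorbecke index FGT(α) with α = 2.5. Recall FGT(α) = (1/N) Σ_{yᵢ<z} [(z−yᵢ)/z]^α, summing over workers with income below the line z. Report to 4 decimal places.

0.0864

Below z: $720, $1,260 (q = 2 of N = 8).
Relative gaps: (2772−720)/2772 = 0.7403; (2772−1260)/2772 = 0.5455.
Raised to α = 2.5: 0.47148; 0.21973.
Sum = 0.691210; FGT(2.5) = 0.691210 / 8 = 0.0864.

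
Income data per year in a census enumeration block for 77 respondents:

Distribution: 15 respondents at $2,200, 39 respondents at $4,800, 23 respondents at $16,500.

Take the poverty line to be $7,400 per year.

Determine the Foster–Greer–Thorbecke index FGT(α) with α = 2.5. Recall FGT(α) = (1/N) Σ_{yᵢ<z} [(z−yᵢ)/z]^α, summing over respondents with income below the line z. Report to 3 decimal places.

0.118

Below z: 15×$2,200, 39×$4,800 (q = 54 of N = 77).
Shortfall ratios: (7400−2200)/7400 = 0.7027 (×15); (7400−4800)/7400 = 0.3514 (×39).
Raised to α = 2.5: 0.41393 (×15); 0.07317 (×39).
Sum = 9.062749; FGT(2.5) = 9.062749 / 77 = 0.118.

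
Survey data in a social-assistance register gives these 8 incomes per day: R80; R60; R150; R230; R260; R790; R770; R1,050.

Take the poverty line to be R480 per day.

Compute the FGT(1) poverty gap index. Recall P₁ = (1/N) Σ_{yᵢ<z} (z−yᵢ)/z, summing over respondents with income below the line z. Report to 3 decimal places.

0.422

Below z: R60, R80, R150, R230, R260 (q = 5 of N = 8).
Normalized shortfalls: (480−60)/480 = 0.8750; (480−80)/480 = 0.8333; (480−150)/480 = 0.6875; (480−230)/480 = 0.5208; (480−260)/480 = 0.4583.
Σ = 3.375000. Dividing by the full population N = 8 gives P₁ = 0.422.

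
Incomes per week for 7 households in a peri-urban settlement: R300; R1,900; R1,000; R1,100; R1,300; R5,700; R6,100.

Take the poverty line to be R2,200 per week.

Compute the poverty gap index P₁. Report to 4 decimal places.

Incomes under z: R300, R1,000, R1,100, R1,300, R1,900 (q = 5 of N = 7).
Gap ratios (z−y)/z: (2200−300)/2200 = 0.8636; (2200−1000)/2200 = 0.5455; (2200−1100)/2200 = 0.5000; (2200−1300)/2200 = 0.4091; (2200−1900)/2200 = 0.1364.
Σ = 2.454545. Dividing by the full population N = 7 gives P₁ = 0.3506.

0.3506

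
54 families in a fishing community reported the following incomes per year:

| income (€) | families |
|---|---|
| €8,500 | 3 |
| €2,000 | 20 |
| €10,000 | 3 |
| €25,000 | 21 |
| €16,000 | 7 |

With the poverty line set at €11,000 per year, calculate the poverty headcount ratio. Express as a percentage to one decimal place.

26 of the 54 families have income below €11,000.
H = 26/54 = 48.1%.

48.1%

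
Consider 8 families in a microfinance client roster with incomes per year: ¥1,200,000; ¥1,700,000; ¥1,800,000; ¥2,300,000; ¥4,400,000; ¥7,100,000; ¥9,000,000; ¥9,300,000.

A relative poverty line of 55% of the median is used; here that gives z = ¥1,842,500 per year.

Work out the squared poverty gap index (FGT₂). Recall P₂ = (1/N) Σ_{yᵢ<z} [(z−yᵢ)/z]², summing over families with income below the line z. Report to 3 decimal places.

Below z: ¥1,200,000, ¥1,700,000, ¥1,800,000 (q = 3 of N = 8).
Shortfall ratios: (1842500−1200000)/1842500 = 0.3487; (1842500−1700000)/1842500 = 0.0773; (1842500−1800000)/1842500 = 0.0231.
Squared: 0.1216; 0.0060; 0.0005.
Sum = 0.128113; P₂ = 0.128113 / 8 = 0.016.

0.016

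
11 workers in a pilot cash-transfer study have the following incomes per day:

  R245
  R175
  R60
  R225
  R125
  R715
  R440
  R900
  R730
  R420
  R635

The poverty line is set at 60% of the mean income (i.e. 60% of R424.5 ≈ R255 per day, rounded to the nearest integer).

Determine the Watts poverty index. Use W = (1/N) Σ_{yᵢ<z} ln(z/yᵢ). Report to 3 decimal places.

Below z: R60, R125, R175, R225, R245 (q = 5 of N = 11).
Log shortfalls: ln(255/60) = 1.4469; ln(255/125) = 0.7129; ln(255/175) = 0.3765; ln(255/225) = 0.1252; ln(255/245) = 0.0400.
W = 2.701515 / 11 = 0.246.

0.246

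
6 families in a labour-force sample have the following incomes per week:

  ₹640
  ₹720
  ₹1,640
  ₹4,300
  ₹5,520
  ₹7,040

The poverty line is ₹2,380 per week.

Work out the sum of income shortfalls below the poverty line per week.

₹4,140

Incomes under z: ₹640, ₹720, ₹1,640 (q = 3 of N = 6).
Individual gaps: 2380−640 = 1740; 2380−720 = 1660; 2380−1640 = 740.
Aggregate gap = ₹4,140.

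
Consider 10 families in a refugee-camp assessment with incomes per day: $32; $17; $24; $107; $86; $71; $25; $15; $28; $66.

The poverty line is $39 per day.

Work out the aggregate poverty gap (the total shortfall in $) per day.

Below z: $15, $17, $24, $25, $28, $32 (q = 6 of N = 10).
Individual gaps: 39−15 = 24; 39−17 = 22; 39−24 = 15; 39−25 = 14; 39−28 = 11; 39−32 = 7.
Aggregate gap = $93.

$93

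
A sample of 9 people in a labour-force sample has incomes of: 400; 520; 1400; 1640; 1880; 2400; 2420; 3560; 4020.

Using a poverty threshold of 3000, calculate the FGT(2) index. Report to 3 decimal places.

0.238

Below z: 400, 520, 1400, 1640, 1880, 2400, 2420 (q = 7 of N = 9).
Normalized shortfalls: (3000−400)/3000 = 0.8667; (3000−520)/3000 = 0.8267; (3000−1400)/3000 = 0.5333; (3000−1640)/3000 = 0.4533; (3000−1880)/3000 = 0.3733; (3000−2400)/3000 = 0.2000; (3000−2420)/3000 = 0.1933.
Squared: 0.7511; 0.6834; 0.2844; 0.2055; 0.1394; 0.0400; 0.0374.
Sum = 2.141200; P₂ = 2.141200 / 9 = 0.238.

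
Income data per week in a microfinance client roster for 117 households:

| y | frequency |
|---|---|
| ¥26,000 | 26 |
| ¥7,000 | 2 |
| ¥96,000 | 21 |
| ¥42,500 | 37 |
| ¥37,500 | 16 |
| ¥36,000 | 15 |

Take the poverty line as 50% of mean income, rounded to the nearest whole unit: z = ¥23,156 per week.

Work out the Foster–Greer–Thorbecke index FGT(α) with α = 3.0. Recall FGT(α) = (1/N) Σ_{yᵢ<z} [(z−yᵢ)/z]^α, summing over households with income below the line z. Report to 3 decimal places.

Below z: 2×¥7,000 (q = 2 of N = 117).
Normalized shortfalls: (23156−7000)/23156 = 0.6977 (×2).
Raised to α = 3.0: 0.33963 (×2).
Sum = 0.679268; FGT(3.0) = 0.679268 / 117 = 0.006.

0.006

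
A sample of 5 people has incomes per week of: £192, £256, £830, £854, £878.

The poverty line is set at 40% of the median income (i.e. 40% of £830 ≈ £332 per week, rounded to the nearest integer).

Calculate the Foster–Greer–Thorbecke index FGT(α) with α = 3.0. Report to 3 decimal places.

Incomes under z: £192, £256 (q = 2 of N = 5).
Gap ratios (z−y)/z: (332−192)/332 = 0.4217; (332−256)/332 = 0.2289.
Raised to α = 3.0: 0.07498; 0.01200.
Sum = 0.086980; FGT(3.0) = 0.086980 / 5 = 0.017.

0.017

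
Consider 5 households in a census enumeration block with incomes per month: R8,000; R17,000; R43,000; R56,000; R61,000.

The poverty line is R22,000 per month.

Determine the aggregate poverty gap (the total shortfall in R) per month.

R19,000

Poor units: R8,000, R17,000 (q = 2 of N = 5).
Individual gaps: 22000−8000 = 14000; 22000−17000 = 5000.
Aggregate gap = R19,000.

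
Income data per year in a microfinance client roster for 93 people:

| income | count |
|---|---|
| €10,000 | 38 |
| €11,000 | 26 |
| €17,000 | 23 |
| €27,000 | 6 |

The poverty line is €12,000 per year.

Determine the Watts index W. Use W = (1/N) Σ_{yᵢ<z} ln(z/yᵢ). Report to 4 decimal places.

0.0988

Poor units: 38×€10,000, 26×€11,000 (q = 64 of N = 93).
Log gaps: ln(12000/10000) = 0.1823 (×38); ln(12000/11000) = 0.0870 (×26).
W = 9.190515 / 93 = 0.0988.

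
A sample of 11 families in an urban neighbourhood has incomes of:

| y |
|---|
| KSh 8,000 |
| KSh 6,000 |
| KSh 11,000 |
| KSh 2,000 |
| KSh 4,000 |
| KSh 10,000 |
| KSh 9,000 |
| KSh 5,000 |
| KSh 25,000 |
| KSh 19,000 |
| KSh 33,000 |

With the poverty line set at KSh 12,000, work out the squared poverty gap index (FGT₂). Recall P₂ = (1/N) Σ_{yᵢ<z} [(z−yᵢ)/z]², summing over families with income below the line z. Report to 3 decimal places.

Incomes under z: KSh 2,000, KSh 4,000, KSh 5,000, KSh 6,000, KSh 8,000, KSh 9,000, KSh 10,000, KSh 11,000 (q = 8 of N = 11).
Shortfall ratios: (12000−2000)/12000 = 0.8333; (12000−4000)/12000 = 0.6667; (12000−5000)/12000 = 0.5833; (12000−6000)/12000 = 0.5000; (12000−8000)/12000 = 0.3333; (12000−9000)/12000 = 0.2500; (12000−10000)/12000 = 0.1667; (12000−11000)/12000 = 0.0833.
Squared: 0.6944; 0.4444; 0.3403; 0.2500; 0.1111; 0.0625; 0.0278; 0.0069.
Sum = 1.937500; P₂ = 1.937500 / 11 = 0.176.

0.176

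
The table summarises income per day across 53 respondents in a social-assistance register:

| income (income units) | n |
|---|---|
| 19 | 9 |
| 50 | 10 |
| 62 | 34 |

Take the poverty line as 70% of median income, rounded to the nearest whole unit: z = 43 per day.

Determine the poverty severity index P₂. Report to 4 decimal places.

0.0529

Below the line: 9×19 (q = 9 of N = 53).
Normalized shortfalls: (43−19)/43 = 0.5581 (×9).
Squared: 0.3115 (×9).
Sum = 2.803678; P₂ = 2.803678 / 53 = 0.0529.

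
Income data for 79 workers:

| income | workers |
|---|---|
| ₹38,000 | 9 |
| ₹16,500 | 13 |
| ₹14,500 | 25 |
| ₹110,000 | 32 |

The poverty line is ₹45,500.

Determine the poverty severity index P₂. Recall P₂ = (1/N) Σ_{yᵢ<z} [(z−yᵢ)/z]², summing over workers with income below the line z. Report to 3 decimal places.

0.217

Poor units: 25×₹14,500, 13×₹16,500, 9×₹38,000 (q = 47 of N = 79).
Gap ratios (z−y)/z: (45500−14500)/45500 = 0.6813 (×25); (45500−16500)/45500 = 0.6374 (×13); (45500−38000)/45500 = 0.1648 (×9).
Squared: 0.4642 (×25); 0.4062 (×13); 0.0272 (×9).
Sum = 17.130419; P₂ = 17.130419 / 79 = 0.217.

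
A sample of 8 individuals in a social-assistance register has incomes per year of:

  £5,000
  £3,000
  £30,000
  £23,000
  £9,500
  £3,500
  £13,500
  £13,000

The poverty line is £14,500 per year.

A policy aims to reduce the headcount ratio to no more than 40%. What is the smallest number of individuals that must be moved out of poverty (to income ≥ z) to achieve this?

3

Currently q = 6 of N = 8 are below the line (H = 0.750).
A headcount ratio of at most 40% allows at most ⌊0.40 × 8⌋ = 3 poor individuals.
So at least 6 − 3 = 3 must be lifted.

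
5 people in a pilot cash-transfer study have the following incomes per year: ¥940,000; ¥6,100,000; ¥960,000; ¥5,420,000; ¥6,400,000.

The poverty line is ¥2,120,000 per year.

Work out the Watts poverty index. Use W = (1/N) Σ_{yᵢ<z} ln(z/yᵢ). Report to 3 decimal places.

0.321

Poor units: ¥940,000, ¥960,000 (q = 2 of N = 5).
ln(z/y) terms: ln(2120000/940000) = 0.8133; ln(2120000/960000) = 0.7922.
W = 1.605530 / 5 = 0.321.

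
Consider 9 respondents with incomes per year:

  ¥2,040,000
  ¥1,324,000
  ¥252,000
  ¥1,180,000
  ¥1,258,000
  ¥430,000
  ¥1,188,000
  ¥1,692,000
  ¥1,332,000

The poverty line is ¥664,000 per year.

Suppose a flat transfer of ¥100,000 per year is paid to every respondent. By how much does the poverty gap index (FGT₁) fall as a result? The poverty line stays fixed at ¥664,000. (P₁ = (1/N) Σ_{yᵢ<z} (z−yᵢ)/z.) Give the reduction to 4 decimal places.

Before: below the line — ¥252,000, ¥430,000; poverty gap index (FGT₁) = 0.108099.
After the ¥100,000 transfer: below the line — ¥352,000, ¥530,000; poverty gap index (FGT₁) = 0.074632.
Reduction = 0.108099 − 0.074632 = 0.0335.

0.0335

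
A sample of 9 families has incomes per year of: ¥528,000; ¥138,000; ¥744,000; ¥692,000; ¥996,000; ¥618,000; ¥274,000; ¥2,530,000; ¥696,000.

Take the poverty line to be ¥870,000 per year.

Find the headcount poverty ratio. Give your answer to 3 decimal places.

0.778

7 of the 9 families have income below ¥870,000.
H = 7/9 = 0.778.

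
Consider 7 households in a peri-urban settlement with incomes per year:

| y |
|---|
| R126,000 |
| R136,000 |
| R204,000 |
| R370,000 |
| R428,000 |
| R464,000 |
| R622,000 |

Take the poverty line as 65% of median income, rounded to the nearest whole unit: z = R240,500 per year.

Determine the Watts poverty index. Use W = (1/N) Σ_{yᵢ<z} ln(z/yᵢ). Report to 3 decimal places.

0.197

Below z: R126,000, R136,000, R204,000 (q = 3 of N = 7).
Log shortfalls: ln(240500/126000) = 0.6464; ln(240500/136000) = 0.5701; ln(240500/204000) = 0.1646.
W = 1.381103 / 7 = 0.197.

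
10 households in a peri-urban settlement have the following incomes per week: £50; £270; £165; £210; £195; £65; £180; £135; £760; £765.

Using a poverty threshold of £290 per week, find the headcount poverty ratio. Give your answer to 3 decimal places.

8 of the 10 households have income below £290.
H = 8/10 = 0.800.

0.800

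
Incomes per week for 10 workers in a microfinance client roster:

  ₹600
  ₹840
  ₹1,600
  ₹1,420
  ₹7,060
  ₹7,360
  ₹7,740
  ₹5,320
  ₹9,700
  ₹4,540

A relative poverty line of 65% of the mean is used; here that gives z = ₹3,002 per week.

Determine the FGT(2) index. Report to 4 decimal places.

Below z: ₹600, ₹840, ₹1,420, ₹1,600 (q = 4 of N = 10).
Normalized shortfalls: (3002−600)/3002 = 0.8001; (3002−840)/3002 = 0.7202; (3002−1420)/3002 = 0.5270; (3002−1600)/3002 = 0.4670.
Squared: 0.6402; 0.5187; 0.2777; 0.2181.
Sum = 1.654701; P₂ = 1.654701 / 10 = 0.1655.

0.1655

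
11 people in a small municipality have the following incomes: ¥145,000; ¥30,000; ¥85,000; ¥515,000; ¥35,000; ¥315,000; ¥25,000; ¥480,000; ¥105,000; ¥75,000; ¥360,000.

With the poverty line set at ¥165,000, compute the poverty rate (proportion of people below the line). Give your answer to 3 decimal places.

7 of the 11 people have income below ¥165,000.
H = 7/11 = 0.636.

0.636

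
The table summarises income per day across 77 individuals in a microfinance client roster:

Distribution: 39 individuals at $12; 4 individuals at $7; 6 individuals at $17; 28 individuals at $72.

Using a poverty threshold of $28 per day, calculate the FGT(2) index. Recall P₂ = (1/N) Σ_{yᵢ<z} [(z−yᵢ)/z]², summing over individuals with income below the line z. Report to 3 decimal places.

Below the line: 4×$7, 39×$12, 6×$17 (q = 49 of N = 77).
Shortfall ratios: (28−7)/28 = 0.7500 (×4); (28−12)/28 = 0.5714 (×39); (28−17)/28 = 0.3929 (×6).
Squared: 0.5625 (×4); 0.3265 (×39); 0.1543 (×6).
Sum = 15.910714; P₂ = 15.910714 / 77 = 0.207.

0.207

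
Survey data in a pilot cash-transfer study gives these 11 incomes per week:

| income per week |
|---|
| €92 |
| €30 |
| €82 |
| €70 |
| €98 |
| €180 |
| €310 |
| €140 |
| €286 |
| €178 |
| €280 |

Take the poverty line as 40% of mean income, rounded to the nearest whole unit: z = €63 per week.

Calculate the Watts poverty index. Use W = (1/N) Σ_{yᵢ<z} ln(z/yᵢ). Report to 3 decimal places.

0.067

Poor units: €30 (q = 1 of N = 11).
Log shortfalls: ln(63/30) = 0.7419.
W = 0.741937 / 11 = 0.067.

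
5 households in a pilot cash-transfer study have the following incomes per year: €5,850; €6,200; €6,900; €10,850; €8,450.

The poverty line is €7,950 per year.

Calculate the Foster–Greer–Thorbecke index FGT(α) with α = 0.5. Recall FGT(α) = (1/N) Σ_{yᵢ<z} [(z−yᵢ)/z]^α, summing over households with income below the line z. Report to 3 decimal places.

0.269

Poor units: €5,850, €6,200, €6,900 (q = 3 of N = 5).
Shortfall ratios: (7950−5850)/7950 = 0.2642; (7950−6200)/7950 = 0.2201; (7950−6900)/7950 = 0.1321.
Raised to α = 0.5: 0.51396; 0.46918; 0.36342.
Sum = 1.346554; FGT(0.5) = 1.346554 / 5 = 0.269.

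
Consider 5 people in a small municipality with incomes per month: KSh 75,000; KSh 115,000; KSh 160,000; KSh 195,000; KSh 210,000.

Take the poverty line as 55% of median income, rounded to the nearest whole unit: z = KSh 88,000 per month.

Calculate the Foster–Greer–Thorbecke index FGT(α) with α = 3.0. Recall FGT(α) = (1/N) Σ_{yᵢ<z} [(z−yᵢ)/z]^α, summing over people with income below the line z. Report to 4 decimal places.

Poor units: KSh 75,000 (q = 1 of N = 5).
Relative gaps: (88000−75000)/88000 = 0.1477.
Raised to α = 3.0: 0.00322.
Sum = 0.003224; FGT(3.0) = 0.003224 / 5 = 0.0006.

0.0006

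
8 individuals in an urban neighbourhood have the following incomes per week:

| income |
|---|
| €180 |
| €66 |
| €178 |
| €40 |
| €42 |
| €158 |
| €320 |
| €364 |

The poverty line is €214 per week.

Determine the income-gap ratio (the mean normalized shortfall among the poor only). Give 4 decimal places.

Poor units: €40, €42, €66, €158, €178, €180 (q = 6 of N = 8).
Shortfall ratios (z−y)/z: 0.8131, 0.8037, 0.6916, 0.2617, 0.1682, 0.1589; sum = 2.897196.
The income-gap ratio divides by q (the poor only): 2.897196 / 6 = 0.4829.

0.4829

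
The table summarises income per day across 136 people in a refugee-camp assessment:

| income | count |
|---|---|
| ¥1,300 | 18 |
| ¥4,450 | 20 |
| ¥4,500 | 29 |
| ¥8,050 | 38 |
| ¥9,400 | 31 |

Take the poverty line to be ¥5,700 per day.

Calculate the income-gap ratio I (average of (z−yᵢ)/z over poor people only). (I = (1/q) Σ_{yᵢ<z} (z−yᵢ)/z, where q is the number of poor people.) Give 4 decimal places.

0.3640

Poor units: 18×¥1,300, 20×¥4,450, 29×¥4,500 (q = 67 of N = 136).
Relative gaps: 0.7719 (×18), 0.2193 (×20), 0.2105 (×29); sum = 24.385965.
The income-gap ratio divides by q (the poor only): 24.385965 / 67 = 0.3640.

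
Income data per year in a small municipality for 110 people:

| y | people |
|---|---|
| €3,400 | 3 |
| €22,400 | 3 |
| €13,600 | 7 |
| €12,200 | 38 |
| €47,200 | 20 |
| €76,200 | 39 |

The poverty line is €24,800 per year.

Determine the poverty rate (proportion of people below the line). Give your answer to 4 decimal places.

51 of the 110 people have income below €24,800.
H = 51/110 = 0.4636.

0.4636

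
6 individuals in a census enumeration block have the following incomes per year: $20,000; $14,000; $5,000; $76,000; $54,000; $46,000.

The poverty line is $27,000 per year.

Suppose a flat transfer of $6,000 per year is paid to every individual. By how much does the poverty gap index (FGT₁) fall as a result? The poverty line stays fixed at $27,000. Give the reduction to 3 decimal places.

0.111

Before: below the line — $5,000, $14,000, $20,000; poverty gap index (FGT₁) = 0.25926.
After the $6,000 transfer: below the line — $11,000, $20,000, $26,000; poverty gap index (FGT₁) = 0.14815.
Reduction = 0.25926 − 0.14815 = 0.111.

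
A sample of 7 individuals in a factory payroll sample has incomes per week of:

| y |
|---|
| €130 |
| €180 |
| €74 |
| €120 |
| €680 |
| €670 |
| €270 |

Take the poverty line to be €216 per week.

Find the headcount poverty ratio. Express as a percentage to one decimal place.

57.1%

4 of the 7 individuals have income below €216.
H = 4/7 = 57.1%.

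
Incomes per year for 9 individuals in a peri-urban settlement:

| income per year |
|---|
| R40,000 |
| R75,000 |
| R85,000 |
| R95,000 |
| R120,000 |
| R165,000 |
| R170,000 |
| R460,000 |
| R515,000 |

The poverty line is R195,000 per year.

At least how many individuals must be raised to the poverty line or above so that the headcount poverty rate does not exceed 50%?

7 of the 9 individuals are poor, so H = 7/9 = 0.778.
A headcount ratio of at most 50% allows at most ⌊0.50 × 9⌋ = 4 poor individuals.
So at least 7 − 4 = 3 must be lifted.

3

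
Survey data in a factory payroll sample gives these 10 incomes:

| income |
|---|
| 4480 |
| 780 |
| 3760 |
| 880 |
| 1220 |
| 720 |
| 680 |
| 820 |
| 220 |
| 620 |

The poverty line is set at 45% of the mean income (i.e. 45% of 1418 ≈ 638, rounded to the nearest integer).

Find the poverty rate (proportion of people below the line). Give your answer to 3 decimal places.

0.200

2 of the 10 people have income below 638.
H = 2/10 = 0.200.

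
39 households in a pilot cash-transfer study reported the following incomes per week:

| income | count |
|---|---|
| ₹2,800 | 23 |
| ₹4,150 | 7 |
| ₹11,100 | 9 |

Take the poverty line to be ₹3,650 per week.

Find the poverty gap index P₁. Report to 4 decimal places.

0.1373

Incomes under z: 23×₹2,800 (q = 23 of N = 39).
Normalized shortfalls: (3650−2800)/3650 = 0.2329 (×23).
Σ = 5.356164. Dividing by the full population N = 39 gives P₁ = 0.1373.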